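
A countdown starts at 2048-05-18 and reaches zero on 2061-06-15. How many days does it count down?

4776

May 18, 2048 → May 18, 2049: 365 days.
May 18, 2049 → May 18, 2050: 365 days.
May 18, 2050 → May 18, 2051: 365 days.
May 18, 2051 → May 18, 2052: 366 days (Feb 29, 2052 is in that span).
May 18, 2052 → May 18, 2053: 365 days.
May 18, 2053 → May 18, 2054: 365 days.
May 18, 2054 → May 18, 2055: 365 days.
May 18, 2055 → May 18, 2056: 366 days (Feb 29, 2056 is in that span).
May 18, 2056 → May 18, 2057: 365 days.
May 18, 2057 → May 18, 2058: 365 days.
May 18, 2058 → May 18, 2059: 365 days.
May 18, 2059 → May 18, 2060: 366 days (Feb 29, 2060 is in that span).
May 18, 2060 → Jun 18, 2060: 31 days (May has 31).
Jun 18, 2060 → Jul 18, 2060: 30 days (June has 30).
Jul 18, 2060 → Aug 18, 2060: 31 days (July has 31).
Aug 18, 2060 → Sep 18, 2060: 31 days (August has 31).
Sep 18, 2060 → Oct 18, 2060: 30 days (September has 30).
Oct 18, 2060 → Nov 18, 2060: 31 days (October has 31).
Nov 18, 2060 → Dec 18, 2060: 30 days (November has 30).
Dec 18, 2060 → Jan 18, 2061: 31 days (December has 31).
Jan 18, 2061 → Feb 18, 2061: 31 days (January has 31).
Feb 18, 2061 → Mar 18, 2061: 28 days (February has 28).
Mar 18, 2061 → Apr 18, 2061: 31 days (March has 31).
Apr 18, 2061 → May 18, 2061: 30 days (April has 30).
May 18, 2061 → Jun 15, 2061: 28 days.
Total: 4776 days.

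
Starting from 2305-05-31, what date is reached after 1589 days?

October 6, 2309

+365 (one year) → May 31, 2306 (1224 left).
+365 (one year) → May 31, 2307 (859 left).
+366 (one year; includes Feb 29, 2308) → May 31, 2308 (493 left).
+365 (one year) → May 31, 2309 (128 left).
May has 31 days: +1 → Jun 1, 2309 (127 left).
Jun has 30 days: +30 → Jul 1, 2309 (97 left).
Jul has 31 days: +31 → Aug 1, 2309 (66 left).
Aug has 31 days: +31 → Sep 1, 2309 (35 left).
Sep has 30 days: +30 → Oct 1, 2309 (5 left).
+5 → Oct 6, 2309.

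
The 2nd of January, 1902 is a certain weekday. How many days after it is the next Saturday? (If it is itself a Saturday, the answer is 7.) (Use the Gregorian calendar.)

Jan 2, 1902 is a Thursday.
From Thursday to the next Saturday is 2 days.

2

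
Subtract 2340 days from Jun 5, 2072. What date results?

January 8, 2066

−366 (one year; includes Feb 29, 2072) → Jun 5, 2071 (1974 left).
−365 (one year) → Jun 5, 2070 (1609 left).
−365 (one year) → Jun 5, 2069 (1244 left).
−365 (one year) → Jun 5, 2068 (879 left).
−366 (one year; includes Feb 29, 2068) → Jun 5, 2067 (513 left).
−365 (one year) → Jun 5, 2066 (148 left).
−5 → May 31, 2066 (end of May, 31 days; 143 left).
−31 → Apr 30, 2066 (end of Apr, 30 days; 112 left).
−30 → Mar 31, 2066 (end of Mar, 31 days; 82 left).
−31 → Feb 28, 2066 (end of Feb, 28 days; 51 left).
−28 → Jan 31, 2066 (end of Jan, 31 days; 23 left).
−23 → Jan 8, 2066.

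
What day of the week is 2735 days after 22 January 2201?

Jan 22, 2201 is a Thursday.
2735 mod 7 = 5, so 2735 days after a Thursday is Thursday + 5 = Tuesday.

Tuesday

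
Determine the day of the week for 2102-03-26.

Sunday

Doomsday rule: the anchor day for the 2100s is Sunday. For year 02: 2÷12 = 0 r 2, and 2÷4 = 0, so 0+2+0 = 2.
Sunday + 2 ≡ Tuesday — that's 2102's doomsday.
In March the doomsday date is Mar 14.
Mar 26 is 12 days after Mar 14; 12 mod 7 = 5, so Tuesday + 5 = Sunday.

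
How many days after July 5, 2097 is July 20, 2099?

Jul 5, 2097 → Jul 5, 2098: 365 days.
Jul 5, 2098 → Aug 5, 2098: 31 days (July has 31).
Aug 5, 2098 → Sep 5, 2098: 31 days (August has 31).
Sep 5, 2098 → Oct 5, 2098: 30 days (September has 30).
Oct 5, 2098 → Nov 5, 2098: 31 days (October has 31).
Nov 5, 2098 → Dec 5, 2098: 30 days (November has 30).
Dec 5, 2098 → Jan 5, 2099: 31 days (December has 31).
Jan 5, 2099 → Feb 5, 2099: 31 days (January has 31).
Feb 5, 2099 → Mar 5, 2099: 28 days (February has 28).
Mar 5, 2099 → Apr 5, 2099: 31 days (March has 31).
Apr 5, 2099 → May 5, 2099: 30 days (April has 30).
May 5, 2099 → Jun 5, 2099: 31 days (May has 31).
Jun 5, 2099 → Jul 5, 2099: 30 days (June has 30).
Jul 5, 2099 → Jul 20, 2099: 15 days.
Total: 745 days.

745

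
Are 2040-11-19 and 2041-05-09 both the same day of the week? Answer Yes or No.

No

From Nov 19, 2040 to May 9, 2041 is 171 days.
171 mod 7 = 3, so they are different weekdays.
(Nov 19, 2040 is a Monday; May 9, 2041 is a Thursday.)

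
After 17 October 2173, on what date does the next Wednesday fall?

October 20, 2173

Oct 17, 2173 is a Sunday.
From Sunday to the next Wednesday is 3 days.
Oct 17, 2173 + 3 = Oct 20, 2173.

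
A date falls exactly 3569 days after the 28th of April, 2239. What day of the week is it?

First find the weekday of Apr 28, 2239. Doomsday rule: the anchor day for the 2200s is Friday. For year 39: 39÷12 = 3 r 3, and 3÷4 = 0, so 3+3+0 = 6.
Friday + 6 ≡ Thursday — that's 2239's doomsday.
In April the doomsday date is Apr 4.
Apr 28 is 24 days after Apr 4; 24 mod 7 = 3, so Thursday + 3 = Sunday.
3569 mod 7 = 6, so 3569 days after a Sunday is Sunday + 6 = Saturday.

Saturday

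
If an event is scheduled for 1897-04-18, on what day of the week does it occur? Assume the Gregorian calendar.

Doomsday rule: the anchor day for the 1800s is Friday. For year 97: 97÷12 = 8 r 1, and 1÷4 = 0, so 8+1+0 = 9.
Friday + 9 ≡ Sunday — that's 1897's doomsday.
In April the doomsday date is Apr 4.
Apr 18 is 14 days after Apr 4; 14 mod 7 = 0, so Sunday + 0 = Sunday.

Sunday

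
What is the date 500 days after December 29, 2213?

May 13, 2215

+365 (one year) → Dec 29, 2214 (135 left).
Dec has 31 days: +3 → Jan 1, 2215 (132 left).
Jan has 31 days: +31 → Feb 1, 2215 (101 left).
Feb has 28 days: +28 → Mar 1, 2215 (73 left).
Mar has 31 days: +31 → Apr 1, 2215 (42 left).
Apr has 30 days: +30 → May 1, 2215 (12 left).
+12 → May 13, 2215.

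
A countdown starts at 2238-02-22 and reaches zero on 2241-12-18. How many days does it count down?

Feb 22, 2238 → Feb 22, 2239: 365 days.
Feb 22, 2239 → Feb 22, 2240: 365 days.
Feb 22, 2240 → Feb 22, 2241: 366 days (Feb 29, 2240 is in that span).
Feb 22, 2241 → Mar 22, 2241: 28 days (February has 28).
Mar 22, 2241 → Apr 22, 2241: 31 days (March has 31).
Apr 22, 2241 → May 22, 2241: 30 days (April has 30).
May 22, 2241 → Jun 22, 2241: 31 days (May has 31).
Jun 22, 2241 → Jul 22, 2241: 30 days (June has 30).
Jul 22, 2241 → Aug 22, 2241: 31 days (July has 31).
Aug 22, 2241 → Sep 22, 2241: 31 days (August has 31).
Sep 22, 2241 → Oct 22, 2241: 30 days (September has 30).
Oct 22, 2241 → Nov 22, 2241: 31 days (October has 31).
Nov 22, 2241 → Dec 18, 2241: 26 days.
Total: 1395 days.

1395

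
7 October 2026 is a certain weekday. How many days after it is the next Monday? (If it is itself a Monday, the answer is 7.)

Oct 7, 2026 is a Wednesday.
From Wednesday to the next Monday is 5 days.

5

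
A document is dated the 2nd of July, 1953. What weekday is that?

Doomsday rule: the anchor day for the 1900s is Wednesday. For year 53: 53÷12 = 4 r 5, and 5÷4 = 1, so 4+5+1 = 10.
Wednesday + 10 ≡ Saturday — that's 1953's doomsday.
In July the doomsday date is Jul 11.
Jul 2 is 9 days before Jul 11; 9 mod 7 = 2, so Saturday − 2 = Thursday.

Thursday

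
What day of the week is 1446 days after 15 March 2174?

Saturday

Mar 15, 2174 is a Tuesday.
1446 mod 7 = 4, so 1446 days after a Tuesday is Tuesday + 4 = Saturday.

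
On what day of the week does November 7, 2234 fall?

Doomsday rule: the anchor day for the 2200s is Friday. For year 34: 34÷12 = 2 r 10, and 10÷4 = 2, so 2+10+2 = 14.
Friday + 14 ≡ Friday — that's 2234's doomsday.
In November the doomsday date is Nov 7.
Nov 7 is the doomsday itself: Friday.

Friday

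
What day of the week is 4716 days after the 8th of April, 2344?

Apr 8, 2344 is a Saturday.
4716 mod 7 = 5, so 4716 days after a Saturday is Saturday + 5 = Thursday.

Thursday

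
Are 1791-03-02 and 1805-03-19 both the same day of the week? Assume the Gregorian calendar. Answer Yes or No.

No

From Mar 2, 1791 to Mar 19, 1805 is 5130 days.
5130 mod 7 = 6, so they are different weekdays.
(Mar 2, 1791 is a Wednesday; Mar 19, 1805 is a Tuesday.)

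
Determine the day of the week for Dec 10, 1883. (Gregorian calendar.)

Monday

Doomsday rule: the anchor day for the 1800s is Friday. For year 83: 83÷12 = 6 r 11, and 11÷4 = 2, so 6+11+2 = 19.
Friday + 19 ≡ Wednesday — that's 1883's doomsday.
In December the doomsday date is Dec 12.
Dec 10 is 2 days before Dec 12; 2 mod 7 = 2, so Wednesday − 2 = Monday.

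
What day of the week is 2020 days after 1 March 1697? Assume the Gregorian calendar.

Tuesday

First find the weekday of Mar 1, 1697. Doomsday rule: the anchor day for the 1600s is Tuesday. For year 97: 97÷12 = 8 r 1, and 1÷4 = 0, so 8+1+0 = 9.
Tuesday + 9 ≡ Thursday — that's 1697's doomsday.
In March the doomsday date is Mar 14.
Mar 1 is 13 days before Mar 14; 13 mod 7 = 6, so Thursday − 6 = Friday.
2020 mod 7 = 4, so 2020 days after a Friday is Friday + 4 = Tuesday.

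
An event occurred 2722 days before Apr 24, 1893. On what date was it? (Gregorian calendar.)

−365 (one year) → Apr 24, 1892 (2357 left).
−366 (one year; includes Feb 29, 1892) → Apr 24, 1891 (1991 left).
−365 (one year) → Apr 24, 1890 (1626 left).
−365 (one year) → Apr 24, 1889 (1261 left).
−365 (one year) → Apr 24, 1888 (896 left).
−366 (one year; includes Feb 29, 1888) → Apr 24, 1887 (530 left).
−365 (one year) → Apr 24, 1886 (165 left).
−24 → Mar 31, 1886 (end of Mar, 31 days; 141 left).
−31 → Feb 28, 1886 (end of Feb, 28 days; 110 left).
−28 → Jan 31, 1886 (end of Jan, 31 days; 82 left).
−31 → Dec 31, 1885 (end of Dec, 31 days; 51 left).
−31 → Nov 30, 1885 (end of Nov, 30 days; 20 left).
−20 → Nov 10, 1885.

November 10, 1885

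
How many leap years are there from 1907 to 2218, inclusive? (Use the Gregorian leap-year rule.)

Multiples of 4 in [1907,2218]: 78.
Of those, multiples of 100: 3 (not leap unless ÷400).
Multiples of 400: 1.
Leap years = 78 − 3 + 1 = 76.

76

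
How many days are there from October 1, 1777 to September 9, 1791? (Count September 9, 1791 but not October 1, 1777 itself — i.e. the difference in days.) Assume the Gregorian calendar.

Oct 1, 1777 → Oct 1, 1778: 365 days.
Oct 1, 1778 → Oct 1, 1779: 365 days.
Oct 1, 1779 → Oct 1, 1780: 366 days (Feb 29, 1780 is in that span).
Oct 1, 1780 → Oct 1, 1781: 365 days.
Oct 1, 1781 → Oct 1, 1782: 365 days.
Oct 1, 1782 → Oct 1, 1783: 365 days.
Oct 1, 1783 → Oct 1, 1784: 366 days (Feb 29, 1784 is in that span).
Oct 1, 1784 → Oct 1, 1785: 365 days.
Oct 1, 1785 → Oct 1, 1786: 365 days.
Oct 1, 1786 → Oct 1, 1787: 365 days.
Oct 1, 1787 → Oct 1, 1788: 366 days (Feb 29, 1788 is in that span).
Oct 1, 1788 → Oct 1, 1789: 365 days.
Oct 1, 1789 → Oct 1, 1790: 365 days.
Oct 1, 1790 → Nov 1, 1790: 31 days (October has 31).
Nov 1, 1790 → Dec 1, 1790: 30 days (November has 30).
Dec 1, 1790 → Jan 1, 1791: 31 days (December has 31).
Jan 1, 1791 → Feb 1, 1791: 31 days (January has 31).
Feb 1, 1791 → Mar 1, 1791: 28 days (February has 28).
Mar 1, 1791 → Apr 1, 1791: 31 days (March has 31).
Apr 1, 1791 → May 1, 1791: 30 days (April has 30).
May 1, 1791 → Jun 1, 1791: 31 days (May has 31).
Jun 1, 1791 → Jul 1, 1791: 30 days (June has 30).
Jul 1, 1791 → Aug 1, 1791: 31 days (July has 31).
Aug 1, 1791 → Sep 1, 1791: 31 days (August has 31).
Sep 1, 1791 → Sep 9, 1791: 8 days.
Total: 5091 days.

5091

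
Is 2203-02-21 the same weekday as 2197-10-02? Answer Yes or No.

From Oct 2, 2197 to Feb 21, 2203 is 1967 days.
1967 mod 7 = 0, so they are the same weekday.
(Oct 2, 2197 is a Monday; Feb 21, 2203 is a Monday.)

Yes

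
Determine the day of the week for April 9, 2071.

Doomsday rule: the anchor day for the 2000s is Tuesday. For year 71: 71÷12 = 5 r 11, and 11÷4 = 2, so 5+11+2 = 18.
Tuesday + 18 ≡ Saturday — that's 2071's doomsday.
In April the doomsday date is Apr 4.
Apr 9 is 5 days after Apr 4; 5 mod 7 = 5, so Saturday + 5 = Thursday.

Thursday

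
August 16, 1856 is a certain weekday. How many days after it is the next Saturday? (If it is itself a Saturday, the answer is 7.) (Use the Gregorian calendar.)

Aug 16, 1856 is a Saturday.
From Saturday to the next Saturday is 7 days.

7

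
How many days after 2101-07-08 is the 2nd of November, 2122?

Jul 8, 2101 → Jul 8, 2102: 365 days.
Jul 8, 2102 → Jul 8, 2103: 365 days.
Jul 8, 2103 → Jul 8, 2104: 366 days (Feb 29, 2104 is in that span).
Jul 8, 2104 → Jul 8, 2105: 365 days.
Jul 8, 2105 → Jul 8, 2106: 365 days.
Jul 8, 2106 → Jul 8, 2107: 365 days.
Jul 8, 2107 → Jul 8, 2108: 366 days (Feb 29, 2108 is in that span).
Jul 8, 2108 → Jul 8, 2109: 365 days.
Jul 8, 2109 → Jul 8, 2110: 365 days.
Jul 8, 2110 → Jul 8, 2111: 365 days.
Jul 8, 2111 → Jul 8, 2112: 366 days (Feb 29, 2112 is in that span).
Jul 8, 2112 → Jul 8, 2113: 365 days.
Jul 8, 2113 → Jul 8, 2114: 365 days.
Jul 8, 2114 → Jul 8, 2115: 365 days.
Jul 8, 2115 → Jul 8, 2116: 366 days (Feb 29, 2116 is in that span).
Jul 8, 2116 → Jul 8, 2117: 365 days.
Jul 8, 2117 → Jul 8, 2118: 365 days.
Jul 8, 2118 → Jul 8, 2119: 365 days.
Jul 8, 2119 → Jul 8, 2120: 366 days (Feb 29, 2120 is in that span).
Jul 8, 2120 → Jul 8, 2121: 365 days.
Jul 8, 2121 → Jul 8, 2122: 365 days.
Jul 8, 2122 → Aug 8, 2122: 31 days (July has 31).
Aug 8, 2122 → Sep 8, 2122: 31 days (August has 31).
Sep 8, 2122 → Oct 8, 2122: 30 days (September has 30).
Oct 8, 2122 → Nov 2, 2122: 25 days.
Total: 7787 days.

7787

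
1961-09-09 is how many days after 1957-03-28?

1626

Mar 28, 1957 → Mar 28, 1958: 365 days.
Mar 28, 1958 → Mar 28, 1959: 365 days.
Mar 28, 1959 → Mar 28, 1960: 366 days (Feb 29, 1960 is in that span).
Mar 28, 1960 → Mar 28, 1961: 365 days.
Mar 28, 1961 → Apr 28, 1961: 31 days (March has 31).
Apr 28, 1961 → May 28, 1961: 30 days (April has 30).
May 28, 1961 → Jun 28, 1961: 31 days (May has 31).
Jun 28, 1961 → Jul 28, 1961: 30 days (June has 30).
Jul 28, 1961 → Aug 28, 1961: 31 days (July has 31).
Aug 28, 1961 → Sep 9, 1961: 12 days.
Total: 1626 days.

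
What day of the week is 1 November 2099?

Sunday

Doomsday rule: the anchor day for the 2000s is Tuesday. For year 99: 99÷12 = 8 r 3, and 3÷4 = 0, so 8+3+0 = 11.
Tuesday + 11 ≡ Saturday — that's 2099's doomsday.
In November the doomsday date is Nov 7.
Nov 1 is 6 days before Nov 7; 6 mod 7 = 6, so Saturday − 6 = Sunday.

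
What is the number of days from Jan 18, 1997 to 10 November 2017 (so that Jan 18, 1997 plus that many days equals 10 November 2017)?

Jan 18, 1997 → Jan 18, 1998: 365 days.
Jan 18, 1998 → Jan 18, 1999: 365 days.
Jan 18, 1999 → Jan 18, 2000: 365 days.
Jan 18, 2000 → Jan 18, 2001: 366 days (Feb 29, 2000 is in that span).
Jan 18, 2001 → Jan 18, 2002: 365 days.
Jan 18, 2002 → Jan 18, 2003: 365 days.
Jan 18, 2003 → Jan 18, 2004: 365 days.
Jan 18, 2004 → Jan 18, 2005: 366 days (Feb 29, 2004 is in that span).
Jan 18, 2005 → Jan 18, 2006: 365 days.
Jan 18, 2006 → Jan 18, 2007: 365 days.
Jan 18, 2007 → Jan 18, 2008: 365 days.
Jan 18, 2008 → Jan 18, 2009: 366 days (Feb 29, 2008 is in that span).
Jan 18, 2009 → Jan 18, 2010: 365 days.
Jan 18, 2010 → Jan 18, 2011: 365 days.
Jan 18, 2011 → Jan 18, 2012: 365 days.
Jan 18, 2012 → Jan 18, 2013: 366 days (Feb 29, 2012 is in that span).
Jan 18, 2013 → Jan 18, 2014: 365 days.
Jan 18, 2014 → Jan 18, 2015: 365 days.
Jan 18, 2015 → Jan 18, 2016: 365 days.
Jan 18, 2016 → Jan 18, 2017: 366 days (Feb 29, 2016 is in that span).
Jan 18, 2017 → Feb 18, 2017: 31 days (January has 31).
Feb 18, 2017 → Mar 18, 2017: 28 days (February has 28).
Mar 18, 2017 → Apr 18, 2017: 31 days (March has 31).
Apr 18, 2017 → May 18, 2017: 30 days (April has 30).
May 18, 2017 → Jun 18, 2017: 31 days (May has 31).
Jun 18, 2017 → Jul 18, 2017: 30 days (June has 30).
Jul 18, 2017 → Aug 18, 2017: 31 days (July has 31).
Aug 18, 2017 → Sep 18, 2017: 31 days (August has 31).
Sep 18, 2017 → Oct 18, 2017: 30 days (September has 30).
Oct 18, 2017 → Nov 10, 2017: 23 days.
Total: 7601 days.

7601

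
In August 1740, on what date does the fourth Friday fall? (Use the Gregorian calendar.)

August 26, 1740

August 1, 1740 is a Monday.
The first Friday is therefore August 5 (4 days later).
The fourth Friday is 5 + 3×7 = August 26.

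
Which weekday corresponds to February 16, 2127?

Sunday

Doomsday rule: the anchor day for the 2100s is Sunday. For year 27: 27÷12 = 2 r 3, and 3÷4 = 0, so 2+3+0 = 5.
Sunday + 5 ≡ Friday — that's 2127's doomsday.
In February the doomsday date is Feb 28 (2127 is not a leap year).
Feb 16 is 12 days before Feb 28; 12 mod 7 = 5, so Friday − 5 = Sunday.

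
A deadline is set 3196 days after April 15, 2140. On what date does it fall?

January 14, 2149

+365 (one year) → Apr 15, 2141 (2831 left).
+365 (one year) → Apr 15, 2142 (2466 left).
+365 (one year) → Apr 15, 2143 (2101 left).
+366 (one year; includes Feb 29, 2144) → Apr 15, 2144 (1735 left).
+365 (one year) → Apr 15, 2145 (1370 left).
+365 (one year) → Apr 15, 2146 (1005 left).
+365 (one year) → Apr 15, 2147 (640 left).
+366 (one year; includes Feb 29, 2148) → Apr 15, 2148 (274 left).
Apr has 30 days: +16 → May 1, 2148 (258 left).
May has 31 days: +31 → Jun 1, 2148 (227 left).
Jun has 30 days: +30 → Jul 1, 2148 (197 left).
Jul has 31 days: +31 → Aug 1, 2148 (166 left).
Aug has 31 days: +31 → Sep 1, 2148 (135 left).
Sep has 30 days: +30 → Oct 1, 2148 (105 left).
Oct has 31 days: +31 → Nov 1, 2148 (74 left).
Nov has 30 days: +30 → Dec 1, 2148 (44 left).
Dec has 31 days: +31 → Jan 1, 2149 (13 left).
+13 → Jan 14, 2149.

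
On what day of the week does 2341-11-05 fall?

Doomsday rule: the anchor day for the 2300s is Wednesday. For year 41: 41÷12 = 3 r 5, and 5÷4 = 1, so 3+5+1 = 9.
Wednesday + 9 ≡ Friday — that's 2341's doomsday.
In November the doomsday date is Nov 7.
Nov 5 is 2 days before Nov 7; 2 mod 7 = 2, so Friday − 2 = Wednesday.

Wednesday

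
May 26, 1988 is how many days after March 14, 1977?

Mar 14, 1977 → Mar 14, 1978: 365 days.
Mar 14, 1978 → Mar 14, 1979: 365 days.
Mar 14, 1979 → Mar 14, 1980: 366 days (Feb 29, 1980 is in that span).
Mar 14, 1980 → Mar 14, 1981: 365 days.
Mar 14, 1981 → Mar 14, 1982: 365 days.
Mar 14, 1982 → Mar 14, 1983: 365 days.
Mar 14, 1983 → Mar 14, 1984: 366 days (Feb 29, 1984 is in that span).
Mar 14, 1984 → Mar 14, 1985: 365 days.
Mar 14, 1985 → Mar 14, 1986: 365 days.
Mar 14, 1986 → Mar 14, 1987: 365 days.
Mar 14, 1987 → Mar 14, 1988: 366 days (Feb 29, 1988 is in that span).
Mar 14, 1988 → Apr 14, 1988: 31 days (March has 31).
Apr 14, 1988 → May 14, 1988: 30 days (April has 30).
May 14, 1988 → May 26, 1988: 12 days.
Total: 4091 days.

4091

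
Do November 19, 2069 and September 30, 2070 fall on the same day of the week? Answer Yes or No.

Yes

From Nov 19, 2069 to Sep 30, 2070 is 315 days.
315 mod 7 = 0, so they are the same weekday.
(Nov 19, 2069 is a Tuesday; Sep 30, 2070 is a Tuesday.)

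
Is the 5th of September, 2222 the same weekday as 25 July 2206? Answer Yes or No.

No

From Jul 25, 2206 to Sep 5, 2222 is 5886 days.
5886 mod 7 = 6, so they are different weekdays.
(Jul 25, 2206 is a Friday; Sep 5, 2222 is a Thursday.)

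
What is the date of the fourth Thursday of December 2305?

December 1, 2305 is a Friday.
The first Thursday is therefore December 7 (6 days later).
The fourth Thursday is 7 + 3×7 = December 28.

December 28, 2305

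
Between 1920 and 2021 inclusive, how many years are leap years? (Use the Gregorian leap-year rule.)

26

Multiples of 4 in [1920,2021]: 26.
Of those, multiples of 100: 1 (not leap unless ÷400).
Multiples of 400: 1.
Leap years = 26 − 1 + 1 = 26.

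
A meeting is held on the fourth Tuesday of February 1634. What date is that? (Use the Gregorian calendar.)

February 28, 1634

February 1, 1634 is a Wednesday.
The first Tuesday is therefore February 7 (6 days later).
The fourth Tuesday is 7 + 3×7 = February 28.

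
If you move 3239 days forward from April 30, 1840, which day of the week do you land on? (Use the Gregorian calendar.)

First find the weekday of Apr 30, 1840. Doomsday rule: the anchor day for the 1800s is Friday. For year 40: 40÷12 = 3 r 4, and 4÷4 = 1, so 3+4+1 = 8.
Friday + 8 ≡ Saturday — that's 1840's doomsday.
In April the doomsday date is Apr 4.
Apr 30 is 26 days after Apr 4; 26 mod 7 = 5, so Saturday + 5 = Thursday.
3239 mod 7 = 5, so 3239 days after a Thursday is Thursday + 5 = Tuesday.

Tuesday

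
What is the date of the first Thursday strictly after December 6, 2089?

Dec 6, 2089 is a Tuesday.
From Tuesday to the next Thursday is 2 days.
Dec 6, 2089 + 2 = Dec 8, 2089.

December 8, 2089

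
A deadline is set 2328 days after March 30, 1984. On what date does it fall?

+365 (one year) → Mar 30, 1985 (1963 left).
+365 (one year) → Mar 30, 1986 (1598 left).
+365 (one year) → Mar 30, 1987 (1233 left).
+366 (one year; includes Feb 29, 1988) → Mar 30, 1988 (867 left).
+365 (one year) → Mar 30, 1989 (502 left).
+365 (one year) → Mar 30, 1990 (137 left).
Mar has 31 days: +2 → Apr 1, 1990 (135 left).
Apr has 30 days: +30 → May 1, 1990 (105 left).
May has 31 days: +31 → Jun 1, 1990 (74 left).
Jun has 30 days: +30 → Jul 1, 1990 (44 left).
Jul has 31 days: +31 → Aug 1, 1990 (13 left).
+13 → Aug 14, 1990.

August 14, 1990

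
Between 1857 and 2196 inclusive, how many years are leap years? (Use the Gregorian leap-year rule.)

83

Multiples of 4 in [1857,2196]: 85.
Of those, multiples of 100: 3 (not leap unless ÷400).
Multiples of 400: 1.
Leap years = 85 − 3 + 1 = 83.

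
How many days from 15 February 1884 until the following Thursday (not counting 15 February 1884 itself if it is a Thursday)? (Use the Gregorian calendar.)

6

Feb 15, 1884 is a Friday.
From Friday to the next Thursday is 6 days.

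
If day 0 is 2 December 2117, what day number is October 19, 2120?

Dec 2, 2117 → Dec 2, 2118: 365 days.
Dec 2, 2118 → Dec 2, 2119: 365 days.
Dec 2, 2119 → Jan 2, 2120: 31 days (December has 31).
Jan 2, 2120 → Feb 2, 2120: 31 days (January has 31).
Feb 2, 2120 → Mar 2, 2120: 29 days (February has 29).
Mar 2, 2120 → Apr 2, 2120: 31 days (March has 31).
Apr 2, 2120 → May 2, 2120: 30 days (April has 30).
May 2, 2120 → Jun 2, 2120: 31 days (May has 31).
Jun 2, 2120 → Jul 2, 2120: 30 days (June has 30).
Jul 2, 2120 → Aug 2, 2120: 31 days (July has 31).
Aug 2, 2120 → Sep 2, 2120: 31 days (August has 31).
Sep 2, 2120 → Oct 2, 2120: 30 days (September has 30).
Oct 2, 2120 → Oct 19, 2120: 17 days.
Total: 1052 days.

1052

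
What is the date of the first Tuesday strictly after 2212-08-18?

Aug 18, 2212 is a Tuesday.
From Tuesday to the next Tuesday is 7 days.
Aug 18, 2212 + 7 = Aug 25, 2212.

August 25, 2212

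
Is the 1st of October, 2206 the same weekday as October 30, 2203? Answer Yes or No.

From Oct 30, 2203 to Oct 1, 2206 is 1067 days.
1067 mod 7 = 3, so they are different weekdays.
(Oct 30, 2203 is a Sunday; Oct 1, 2206 is a Wednesday.)

No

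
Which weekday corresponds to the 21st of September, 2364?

Monday

Doomsday rule: the anchor day for the 2300s is Wednesday. For year 64: 64÷12 = 5 r 4, and 4÷4 = 1, so 5+4+1 = 10.
Wednesday + 10 ≡ Saturday — that's 2364's doomsday.
In September the doomsday date is Sep 5.
Sep 21 is 16 days after Sep 5; 16 mod 7 = 2, so Saturday + 2 = Monday.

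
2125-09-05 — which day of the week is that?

Doomsday rule: the anchor day for the 2100s is Sunday. For year 25: 25÷12 = 2 r 1, and 1÷4 = 0, so 2+1+0 = 3.
Sunday + 3 ≡ Wednesday — that's 2125's doomsday.
In September the doomsday date is Sep 5.
Sep 5 is the doomsday itself: Wednesday.

Wednesday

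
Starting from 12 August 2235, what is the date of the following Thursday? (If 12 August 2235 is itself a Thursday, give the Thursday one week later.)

Aug 12, 2235 is a Wednesday.
From Wednesday to the next Thursday is 1 day.
Aug 12, 2235 + 1 = Aug 13, 2235.

August 13, 2235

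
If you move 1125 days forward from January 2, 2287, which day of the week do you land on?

Friday

First find the weekday of Jan 2, 2287. Doomsday rule: the anchor day for the 2200s is Friday. For year 87: 87÷12 = 7 r 3, and 3÷4 = 0, so 7+3+0 = 10.
Friday + 10 ≡ Monday — that's 2287's doomsday.
In January the doomsday date is Jan 3 (2287 is not a leap year).
Jan 2 is 1 day before Jan 3; 1 mod 7 = 1, so Monday − 1 = Sunday.
1125 mod 7 = 5, so 1125 days after a Sunday is Sunday + 5 = Friday.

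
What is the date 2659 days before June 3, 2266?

February 21, 2259

−365 (one year) → Jun 3, 2265 (2294 left).
−365 (one year) → Jun 3, 2264 (1929 left).
−366 (one year; includes Feb 29, 2264) → Jun 3, 2263 (1563 left).
−365 (one year) → Jun 3, 2262 (1198 left).
−365 (one year) → Jun 3, 2261 (833 left).
−365 (one year) → Jun 3, 2260 (468 left).
−366 (one year; includes Feb 29, 2260) → Jun 3, 2259 (102 left).
−3 → May 31, 2259 (end of May, 31 days; 99 left).
−31 → Apr 30, 2259 (end of Apr, 30 days; 68 left).
−30 → Mar 31, 2259 (end of Mar, 31 days; 38 left).
−31 → Feb 28, 2259 (end of Feb, 28 days; 7 left).
−7 → Feb 21, 2259.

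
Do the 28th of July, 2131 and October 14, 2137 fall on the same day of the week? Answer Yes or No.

No

From Jul 28, 2131 to Oct 14, 2137 is 2270 days.
2270 mod 7 = 2, so they are different weekdays.
(Jul 28, 2131 is a Saturday; Oct 14, 2137 is a Monday.)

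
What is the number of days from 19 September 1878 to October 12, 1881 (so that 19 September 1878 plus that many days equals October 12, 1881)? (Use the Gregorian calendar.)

1119

Sep 19, 1878 → Sep 19, 1879: 365 days.
Sep 19, 1879 → Sep 19, 1880: 366 days (Feb 29, 1880 is in that span).
Sep 19, 1880 → Oct 19, 1880: 30 days (September has 30).
Oct 19, 1880 → Nov 19, 1880: 31 days (October has 31).
Nov 19, 1880 → Dec 19, 1880: 30 days (November has 30).
Dec 19, 1880 → Jan 19, 1881: 31 days (December has 31).
Jan 19, 1881 → Feb 19, 1881: 31 days (January has 31).
Feb 19, 1881 → Mar 19, 1881: 28 days (February has 28).
Mar 19, 1881 → Apr 19, 1881: 31 days (March has 31).
Apr 19, 1881 → May 19, 1881: 30 days (April has 30).
May 19, 1881 → Jun 19, 1881: 31 days (May has 31).
Jun 19, 1881 → Jul 19, 1881: 30 days (June has 30).
Jul 19, 1881 → Aug 19, 1881: 31 days (July has 31).
Aug 19, 1881 → Sep 19, 1881: 31 days (August has 31).
Sep 19, 1881 → Oct 12, 1881: 23 days.
Total: 1119 days.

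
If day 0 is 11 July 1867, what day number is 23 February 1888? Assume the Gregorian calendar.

Jul 11, 1867 → Jul 11, 1868: 366 days (Feb 29, 1868 is in that span).
Jul 11, 1868 → Jul 11, 1869: 365 days.
Jul 11, 1869 → Jul 11, 1870: 365 days.
Jul 11, 1870 → Jul 11, 1871: 365 days.
Jul 11, 1871 → Jul 11, 1872: 366 days (Feb 29, 1872 is in that span).
Jul 11, 1872 → Jul 11, 1873: 365 days.
Jul 11, 1873 → Jul 11, 1874: 365 days.
Jul 11, 1874 → Jul 11, 1875: 365 days.
Jul 11, 1875 → Jul 11, 1876: 366 days (Feb 29, 1876 is in that span).
Jul 11, 1876 → Jul 11, 1877: 365 days.
Jul 11, 1877 → Jul 11, 1878: 365 days.
Jul 11, 1878 → Jul 11, 1879: 365 days.
Jul 11, 1879 → Jul 11, 1880: 366 days (Feb 29, 1880 is in that span).
Jul 11, 1880 → Jul 11, 1881: 365 days.
Jul 11, 1881 → Jul 11, 1882: 365 days.
Jul 11, 1882 → Jul 11, 1883: 365 days.
Jul 11, 1883 → Jul 11, 1884: 366 days (Feb 29, 1884 is in that span).
Jul 11, 1884 → Jul 11, 1885: 365 days.
Jul 11, 1885 → Jul 11, 1886: 365 days.
Jul 11, 1886 → Jul 11, 1887: 365 days.
Jul 11, 1887 → Aug 11, 1887: 31 days (July has 31).
Aug 11, 1887 → Sep 11, 1887: 31 days (August has 31).
Sep 11, 1887 → Oct 11, 1887: 30 days (September has 30).
Oct 11, 1887 → Nov 11, 1887: 31 days (October has 31).
Nov 11, 1887 → Dec 11, 1887: 30 days (November has 30).
Dec 11, 1887 → Jan 11, 1888: 31 days (December has 31).
Jan 11, 1888 → Feb 11, 1888: 31 days (January has 31).
Feb 11, 1888 → Feb 23, 1888: 12 days.
Total: 7532 days.

7532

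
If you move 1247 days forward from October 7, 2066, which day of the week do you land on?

First find the weekday of Oct 7, 2066. Doomsday rule: the anchor day for the 2000s is Tuesday. For year 66: 66÷12 = 5 r 6, and 6÷4 = 1, so 5+6+1 = 12.
Tuesday + 12 ≡ Sunday — that's 2066's doomsday.
In October the doomsday date is Oct 10.
Oct 7 is 3 days before Oct 10; 3 mod 7 = 3, so Sunday − 3 = Thursday.
1247 mod 7 = 1, so 1247 days after a Thursday is Thursday + 1 = Friday.

Friday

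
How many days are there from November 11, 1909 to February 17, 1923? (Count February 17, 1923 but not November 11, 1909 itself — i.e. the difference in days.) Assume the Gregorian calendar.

4846

Nov 11, 1909 → Nov 11, 1910: 365 days.
Nov 11, 1910 → Nov 11, 1911: 365 days.
Nov 11, 1911 → Nov 11, 1912: 366 days (Feb 29, 1912 is in that span).
Nov 11, 1912 → Nov 11, 1913: 365 days.
Nov 11, 1913 → Nov 11, 1914: 365 days.
Nov 11, 1914 → Nov 11, 1915: 365 days.
Nov 11, 1915 → Nov 11, 1916: 366 days (Feb 29, 1916 is in that span).
Nov 11, 1916 → Nov 11, 1917: 365 days.
Nov 11, 1917 → Nov 11, 1918: 365 days.
Nov 11, 1918 → Nov 11, 1919: 365 days.
Nov 11, 1919 → Nov 11, 1920: 366 days (Feb 29, 1920 is in that span).
Nov 11, 1920 → Nov 11, 1921: 365 days.
Nov 11, 1921 → Nov 11, 1922: 365 days.
Nov 11, 1922 → Dec 11, 1922: 30 days (November has 30).
Dec 11, 1922 → Jan 11, 1923: 31 days (December has 31).
Jan 11, 1923 → Feb 11, 1923: 31 days (January has 31).
Feb 11, 1923 → Feb 17, 1923: 6 days.
Total: 4846 days.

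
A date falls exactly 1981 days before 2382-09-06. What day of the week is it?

Sep 6, 2382 is a Monday.
1981 mod 7 = 0, so 1981 days before a Monday is Monday − 0 = Monday.

Monday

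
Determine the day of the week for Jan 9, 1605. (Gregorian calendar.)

Doomsday rule: the anchor day for the 1600s is Tuesday. For year 05: 5÷12 = 0 r 5, and 5÷4 = 1, so 0+5+1 = 6.
Tuesday + 6 ≡ Monday — that's 1605's doomsday.
In January the doomsday date is Jan 3 (1605 is not a leap year).
Jan 9 is 6 days after Jan 3; 6 mod 7 = 6, so Monday + 6 = Sunday.

Sunday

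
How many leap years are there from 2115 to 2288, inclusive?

43

Multiples of 4 in [2115,2288]: 44.
Of those, multiples of 100: 1 (not leap unless ÷400).
Multiples of 400: 0.
Leap years = 44 − 1 + 0 = 43.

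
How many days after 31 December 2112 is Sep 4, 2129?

Dec 31, 2112 → Dec 31, 2113: 365 days.
Dec 31, 2113 → Dec 31, 2114: 365 days.
Dec 31, 2114 → Dec 31, 2115: 365 days.
Dec 31, 2115 → Dec 31, 2116: 366 days (Feb 29, 2116 is in that span).
Dec 31, 2116 → Dec 31, 2117: 365 days.
Dec 31, 2117 → Dec 31, 2118: 365 days.
Dec 31, 2118 → Dec 31, 2119: 365 days.
Dec 31, 2119 → Dec 31, 2120: 366 days (Feb 29, 2120 is in that span).
Dec 31, 2120 → Dec 31, 2121: 365 days.
Dec 31, 2121 → Dec 31, 2122: 365 days.
Dec 31, 2122 → Dec 31, 2123: 365 days.
Dec 31, 2123 → Dec 31, 2124: 366 days (Feb 29, 2124 is in that span).
Dec 31, 2124 → Dec 31, 2125: 365 days.
Dec 31, 2125 → Dec 31, 2126: 365 days.
Dec 31, 2126 → Dec 31, 2127: 365 days.
Dec 31, 2127 → Dec 31, 2128: 366 days (Feb 29, 2128 is in that span).
Dec 31, 2128 → Jan 31, 2129: 31 days (December has 31).
Jan 31, 2129 → Feb 28, 2129: 28 days (January has 31).
Feb 28, 2129 → Mar 28, 2129: 28 days (February has 28).
Mar 28, 2129 → Apr 28, 2129: 31 days (March has 31).
Apr 28, 2129 → May 28, 2129: 30 days (April has 30).
May 28, 2129 → Jun 28, 2129: 31 days (May has 31).
Jun 28, 2129 → Jul 28, 2129: 30 days (June has 30).
Jul 28, 2129 → Aug 28, 2129: 31 days (July has 31).
Aug 28, 2129 → Sep 4, 2129: 7 days.
Total: 6091 days.

6091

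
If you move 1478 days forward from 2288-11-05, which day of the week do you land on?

Tuesday

First find the weekday of Nov 5, 2288. Doomsday rule: the anchor day for the 2200s is Friday. For year 88: 88÷12 = 7 r 4, and 4÷4 = 1, so 7+4+1 = 12.
Friday + 12 ≡ Wednesday — that's 2288's doomsday.
In November the doomsday date is Nov 7.
Nov 5 is 2 days before Nov 7; 2 mod 7 = 2, so Wednesday − 2 = Monday.
1478 mod 7 = 1, so 1478 days after a Monday is Monday + 1 = Tuesday.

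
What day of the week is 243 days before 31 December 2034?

Tuesday

First find the weekday of Dec 31, 2034. Doomsday rule: the anchor day for the 2000s is Tuesday. For year 34: 34÷12 = 2 r 10, and 10÷4 = 2, so 2+10+2 = 14.
Tuesday + 14 ≡ Tuesday — that's 2034's doomsday.
In December the doomsday date is Dec 12.
Dec 31 is 19 days after Dec 12; 19 mod 7 = 5, so Tuesday + 5 = Sunday.
243 mod 7 = 5, so 243 days before a Sunday is Sunday − 5 = Tuesday.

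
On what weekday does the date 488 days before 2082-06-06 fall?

First find the weekday of Jun 6, 2082. Doomsday rule: the anchor day for the 2000s is Tuesday. For year 82: 82÷12 = 6 r 10, and 10÷4 = 2, so 6+10+2 = 18.
Tuesday + 18 ≡ Saturday — that's 2082's doomsday.
In June the doomsday date is Jun 6.
Jun 6 is the doomsday itself: Saturday.
488 mod 7 = 5, so 488 days before a Saturday is Saturday − 5 = Monday.

Monday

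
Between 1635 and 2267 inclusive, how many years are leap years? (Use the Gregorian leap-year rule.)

153

Multiples of 4 in [1635,2267]: 158.
Of those, multiples of 100: 6 (not leap unless ÷400).
Multiples of 400: 1.
Leap years = 158 − 6 + 1 = 153.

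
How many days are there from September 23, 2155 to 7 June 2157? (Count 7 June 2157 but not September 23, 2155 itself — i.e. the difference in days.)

623

Sep 23, 2155 → Sep 23, 2156: 366 days (Feb 29, 2156 is in that span).
Sep 23, 2156 → Oct 23, 2156: 30 days (September has 30).
Oct 23, 2156 → Nov 23, 2156: 31 days (October has 31).
Nov 23, 2156 → Dec 23, 2156: 30 days (November has 30).
Dec 23, 2156 → Jan 23, 2157: 31 days (December has 31).
Jan 23, 2157 → Feb 23, 2157: 31 days (January has 31).
Feb 23, 2157 → Mar 23, 2157: 28 days (February has 28).
Mar 23, 2157 → Apr 23, 2157: 31 days (March has 31).
Apr 23, 2157 → May 23, 2157: 30 days (April has 30).
May 23, 2157 → Jun 7, 2157: 15 days.
Total: 623 days.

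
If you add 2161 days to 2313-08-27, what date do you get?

+365 (one year) → Aug 27, 2314 (1796 left).
+365 (one year) → Aug 27, 2315 (1431 left).
+366 (one year; includes Feb 29, 2316) → Aug 27, 2316 (1065 left).
+365 (one year) → Aug 27, 2317 (700 left).
+365 (one year) → Aug 27, 2318 (335 left).
Aug has 31 days: +5 → Sep 1, 2318 (330 left).
Sep has 30 days: +30 → Oct 1, 2318 (300 left).
Oct has 31 days: +31 → Nov 1, 2318 (269 left).
Nov has 30 days: +30 → Dec 1, 2318 (239 left).
Dec has 31 days: +31 → Jan 1, 2319 (208 left).
Jan has 31 days: +31 → Feb 1, 2319 (177 left).
Feb has 28 days: +28 → Mar 1, 2319 (149 left).
Mar has 31 days: +31 → Apr 1, 2319 (118 left).
Apr has 30 days: +30 → May 1, 2319 (88 left).
May has 31 days: +31 → Jun 1, 2319 (57 left).
Jun has 30 days: +30 → Jul 1, 2319 (27 left).
+27 → Jul 28, 2319.

July 28, 2319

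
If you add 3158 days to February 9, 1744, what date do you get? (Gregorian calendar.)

October 2, 1752

+366 (one year; includes Feb 29, 1744) → Feb 9, 1745 (2792 left).
+365 (one year) → Feb 9, 1746 (2427 left).
+365 (one year) → Feb 9, 1747 (2062 left).
+365 (one year) → Feb 9, 1748 (1697 left).
+366 (one year; includes Feb 29, 1748) → Feb 9, 1749 (1331 left).
+365 (one year) → Feb 9, 1750 (966 left).
+365 (one year) → Feb 9, 1751 (601 left).
+365 (one year) → Feb 9, 1752 (236 left).
Feb has 29 days: +21 → Mar 1, 1752 (215 left).
Mar has 31 days: +31 → Apr 1, 1752 (184 left).
Apr has 30 days: +30 → May 1, 1752 (154 left).
May has 31 days: +31 → Jun 1, 1752 (123 left).
Jun has 30 days: +30 → Jul 1, 1752 (93 left).
Jul has 31 days: +31 → Aug 1, 1752 (62 left).
Aug has 31 days: +31 → Sep 1, 1752 (31 left).
Sep has 30 days: +30 → Oct 1, 1752 (1 left).
+1 → Oct 2, 1752.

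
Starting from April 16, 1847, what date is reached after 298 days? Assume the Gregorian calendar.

Apr has 30 days: +15 → May 1, 1847 (283 left).
May has 31 days: +31 → Jun 1, 1847 (252 left).
Jun has 30 days: +30 → Jul 1, 1847 (222 left).
Jul has 31 days: +31 → Aug 1, 1847 (191 left).
Aug has 31 days: +31 → Sep 1, 1847 (160 left).
Sep has 30 days: +30 → Oct 1, 1847 (130 left).
Oct has 31 days: +31 → Nov 1, 1847 (99 left).
Nov has 30 days: +30 → Dec 1, 1847 (69 left).
Dec has 31 days: +31 → Jan 1, 1848 (38 left).
Jan has 31 days: +31 → Feb 1, 1848 (7 left).
+7 → Feb 8, 1848.

February 8, 1848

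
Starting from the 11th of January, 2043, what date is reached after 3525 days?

September 5, 2052

+365 (one year) → Jan 11, 2044 (3160 left).
+366 (one year; includes Feb 29, 2044) → Jan 11, 2045 (2794 left).
+365 (one year) → Jan 11, 2046 (2429 left).
+365 (one year) → Jan 11, 2047 (2064 left).
+365 (one year) → Jan 11, 2048 (1699 left).
+366 (one year; includes Feb 29, 2048) → Jan 11, 2049 (1333 left).
+365 (one year) → Jan 11, 2050 (968 left).
+365 (one year) → Jan 11, 2051 (603 left).
+365 (one year) → Jan 11, 2052 (238 left).
Jan has 31 days: +21 → Feb 1, 2052 (217 left).
Feb has 29 days: +29 → Mar 1, 2052 (188 left).
Mar has 31 days: +31 → Apr 1, 2052 (157 left).
Apr has 30 days: +30 → May 1, 2052 (127 left).
May has 31 days: +31 → Jun 1, 2052 (96 left).
Jun has 30 days: +30 → Jul 1, 2052 (66 left).
Jul has 31 days: +31 → Aug 1, 2052 (35 left).
Aug has 31 days: +31 → Sep 1, 2052 (4 left).
+4 → Sep 5, 2052.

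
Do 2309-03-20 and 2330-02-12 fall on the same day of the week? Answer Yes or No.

No

From Mar 20, 2309 to Feb 12, 2330 is 7634 days.
7634 mod 7 = 4, so they are different weekdays.
(Mar 20, 2309 is a Saturday; Feb 12, 2330 is a Wednesday.)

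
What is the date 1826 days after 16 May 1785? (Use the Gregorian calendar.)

+365 (one year) → May 16, 1786 (1461 left).
+365 (one year) → May 16, 1787 (1096 left).
+366 (one year; includes Feb 29, 1788) → May 16, 1788 (730 left).
+365 (one year) → May 16, 1789 (365 left).
May has 31 days: +16 → Jun 1, 1789 (349 left).
Jun has 30 days: +30 → Jul 1, 1789 (319 left).
Jul has 31 days: +31 → Aug 1, 1789 (288 left).
Aug has 31 days: +31 → Sep 1, 1789 (257 left).
Sep has 30 days: +30 → Oct 1, 1789 (227 left).
Oct has 31 days: +31 → Nov 1, 1789 (196 left).
Nov has 30 days: +30 → Dec 1, 1789 (166 left).
Dec has 31 days: +31 → Jan 1, 1790 (135 left).
Jan has 31 days: +31 → Feb 1, 1790 (104 left).
Feb has 28 days: +28 → Mar 1, 1790 (76 left).
Mar has 31 days: +31 → Apr 1, 1790 (45 left).
Apr has 30 days: +30 → May 1, 1790 (15 left).
+15 → May 16, 1790.

May 16, 1790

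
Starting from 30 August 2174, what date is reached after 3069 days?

+365 (one year) → Aug 30, 2175 (2704 left).
+366 (one year; includes Feb 29, 2176) → Aug 30, 2176 (2338 left).
+365 (one year) → Aug 30, 2177 (1973 left).
+365 (one year) → Aug 30, 2178 (1608 left).
+365 (one year) → Aug 30, 2179 (1243 left).
+366 (one year; includes Feb 29, 2180) → Aug 30, 2180 (877 left).
+365 (one year) → Aug 30, 2181 (512 left).
+365 (one year) → Aug 30, 2182 (147 left).
Aug has 31 days: +2 → Sep 1, 2182 (145 left).
Sep has 30 days: +30 → Oct 1, 2182 (115 left).
Oct has 31 days: +31 → Nov 1, 2182 (84 left).
Nov has 30 days: +30 → Dec 1, 2182 (54 left).
Dec has 31 days: +31 → Jan 1, 2183 (23 left).
+23 → Jan 24, 2183.

January 24, 2183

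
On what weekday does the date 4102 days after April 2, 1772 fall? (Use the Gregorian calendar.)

Thursday

First find the weekday of Apr 2, 1772. Doomsday rule: the anchor day for the 1700s is Sunday. For year 72: 72÷12 = 6 r 0, and 0÷4 = 0, so 6+0+0 = 6.
Sunday + 6 ≡ Saturday — that's 1772's doomsday.
In April the doomsday date is Apr 4.
Apr 2 is 2 days before Apr 4; 2 mod 7 = 2, so Saturday − 2 = Thursday.
4102 mod 7 = 0, so 4102 days after a Thursday is Thursday + 0 = Thursday.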